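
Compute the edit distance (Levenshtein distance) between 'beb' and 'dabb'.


Building DP table for s1='beb' (len 3) and s2='dabb' (len 4):
       d  a  b  b
    0  1  2  3  4
  b 1  1  2  2  3
  e 2  2  2  3  3
  b 3  3  3  2  3
Edit distance = dp[3][4] = 3

3


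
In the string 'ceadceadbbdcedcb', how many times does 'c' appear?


Scanning 'ceadceadbbdcedcb' for 'c':
  Position 0: 'c' -> MATCH (count: 1)
  Position 4: 'c' -> MATCH (count: 2)
  Position 11: 'c' -> MATCH (count: 3)
  Position 14: 'c' -> MATCH (count: 4)
Total occurrences of 'c': 4

4


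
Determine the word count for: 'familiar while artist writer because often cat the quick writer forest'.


Counting words by splitting on spaces:
  Word 1: 'familiar'
  Word 2: 'while'
  Word 3: 'artist'
  Word 4: 'writer'
  Word 5: 'because'
  Word 6: 'often'
  Word 7: 'cat'
  Word 8: 'the'
  Word 9: 'quick'
  Word 10: 'writer'
  Word 11: 'forest'
Total words: 11

11


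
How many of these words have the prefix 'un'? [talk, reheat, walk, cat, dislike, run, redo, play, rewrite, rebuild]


Checking each word for prefix 'un':
  'talk' -> no (count: 0)
  'reheat' -> no (count: 0)
  'walk' -> no (count: 0)
  'cat' -> no (count: 0)
  'dislike' -> no (count: 0)
  'run' -> no (count: 0)
  'redo' -> no (count: 0)
  'play' -> no (count: 0)
  'rewrite' -> no (count: 0)
  'rebuild' -> no (count: 0)
Total with prefix 'un': 0

0


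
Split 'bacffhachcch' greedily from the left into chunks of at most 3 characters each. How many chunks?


'bacffhachcch' has 12 characters.
Chunking with max size 3:
  Chunk 1: 'bac' (positions 0-2)
  Chunk 2: 'ffh' (positions 3-5)
  Chunk 3: 'ach' (positions 6-8)
  Chunk 4: 'cch' (positions 9-11)
Total chunks: ceil(12 / 3) = 4

4


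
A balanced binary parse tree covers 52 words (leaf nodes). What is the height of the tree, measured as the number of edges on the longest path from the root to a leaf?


In a balanced binary tree with n leaves the deepest leaf is ceil(log2(n)) edges below the root.
log2(52) = 5.7004
ceil(5.7004) = 6
height (edges) = 6

6


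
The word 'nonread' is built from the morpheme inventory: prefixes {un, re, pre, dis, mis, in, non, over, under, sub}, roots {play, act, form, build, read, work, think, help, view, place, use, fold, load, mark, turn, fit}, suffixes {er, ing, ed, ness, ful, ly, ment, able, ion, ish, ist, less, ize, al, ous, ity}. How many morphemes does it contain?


Segmenting 'nonread' against the inventory:
  'non' -> prefix (morpheme 1)
  'read' -> root (morpheme 2)
Total morphemes: 2

2


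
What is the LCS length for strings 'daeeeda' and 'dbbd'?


DP table for LCS of 'daeeeda' and 'dbbd':
       d  b  b  d
    0  0  0  0  0
  d 0  1  1  1  1
  a 0  1  1  1  1
  e 0  1  1  1  1
  e 0  1  1  1  1
  e 0  1  1  1  1
  d 0  1  1  1  2
  a 0  1  1  1  2
LCS: 'dd'
LCS length = 2

2


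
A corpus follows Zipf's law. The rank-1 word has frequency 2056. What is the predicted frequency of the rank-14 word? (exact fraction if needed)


Zipf's law: freq(rank) = f1 / rank
f1 = 2056, rank = 14
freq = 2056 / 14
GCD(2056, 14) = 2
Simplified: 1028/7

1028/7


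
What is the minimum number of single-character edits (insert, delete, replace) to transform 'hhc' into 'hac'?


Building DP table for s1='hhc' (len 3) and s2='hac' (len 3):
       h  a  c
    0  1  2  3
  h 1  0  1  2
  h 2  1  1  2
  c 3  2  2  1
Edit distance = dp[3][3] = 1

1


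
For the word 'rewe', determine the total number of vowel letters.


Scanning each character of 'rewe':
  Position 1: 'r' -> consonant (running count: 0)
  Position 2: 'e' -> vowel (running count: 1)
  Position 3: 'w' -> consonant (running count: 1)
  Position 4: 'e' -> vowel (running count: 2)
Total vowels: 2

2


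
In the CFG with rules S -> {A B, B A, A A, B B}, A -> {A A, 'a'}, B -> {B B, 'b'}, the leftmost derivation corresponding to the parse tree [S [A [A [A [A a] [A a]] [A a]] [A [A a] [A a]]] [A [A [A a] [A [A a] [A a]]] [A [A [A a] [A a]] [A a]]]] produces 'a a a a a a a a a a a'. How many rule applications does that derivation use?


Every bracketed nonterminal node [X ...] in the tree is produced by exactly one rule application.
Reading the tree off as a leftmost derivation:
  Step 1: S  =>  A A   (applied S -> A A)
  Step 2: A A  =>  A A A   (applied A -> A A)
  Step 3: A A A  =>  A A A A   (applied A -> A A)
  Step 4: A A A A  =>  A A A A A   (applied A -> A A)
  Step 5: A A A A A  =>  a A A A A   (applied A -> a)
  Step 6: a A A A A  =>  a a A A A   (applied A -> a)
  Step 7: a a A A A  =>  a a a A A   (applied A -> a)
  Step 8: a a a A A  =>  a a a A A A   (applied A -> A A)
  Step 9: a a a A A A  =>  a a a a A A   (applied A -> a)
  Step 10: a a a a A A  =>  a a a a a A   (applied A -> a)
  Step 11: a a a a a A  =>  a a a a a A A   (applied A -> A A)
  Step 12: a a a a a A A  =>  a a a a a A A A   (applied A -> A A)
  Step 13: a a a a a A A A  =>  a a a a a a A A   (applied A -> a)
  Step 14: a a a a a a A A  =>  a a a a a a A A A   (applied A -> A A)
  Step 15: a a a a a a A A A  =>  a a a a a a a A A   (applied A -> a)
  Step 16: a a a a a a a A A  =>  a a a a a a a a A   (applied A -> a)
  Step 17: a a a a a a a a A  =>  a a a a a a a a A A   (applied A -> A A)
  Step 18: a a a a a a a a A A  =>  a a a a a a a a A A A   (applied A -> A A)
  Step 19: a a a a a a a a A A A  =>  a a a a a a a a a A A   (applied A -> a)
  Step 20: a a a a a a a a a A A  =>  a a a a a a a a a a A   (applied A -> a)
  Step 21: a a a a a a a a a a A  =>  a a a a a a a a a a a   (applied A -> a)
Final yield: a a a a a a a a a a a
Total rewrite steps: 21

21


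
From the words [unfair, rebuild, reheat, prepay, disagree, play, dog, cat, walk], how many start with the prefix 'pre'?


Checking each word for prefix 'pre':
  'unfair' -> no (count: 0)
  'rebuild' -> no (count: 0)
  'reheat' -> no (count: 0)
  'prepay' -> YES, starts with 'pre' (count: 1)
  'disagree' -> no (count: 1)
  'play' -> no (count: 1)
  'dog' -> no (count: 1)
  'cat' -> no (count: 1)
  'walk' -> no (count: 1)
Total with prefix 'pre': 1

1


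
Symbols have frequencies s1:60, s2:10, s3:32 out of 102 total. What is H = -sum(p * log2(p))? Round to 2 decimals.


Computing entropy H = -sum(p_i * log2(p_i)):
  s1: p = 60/102 = 0.5882, -p*log2(p) = 0.4503
  s2: p = 10/102 = 0.0980, -p*log2(p) = 0.3285
  s3: p = 32/102 = 0.3137, -p*log2(p) = 0.5247
H = sum of terms = 1.3035
Rounded to 2 decimals: 1.30

1.30


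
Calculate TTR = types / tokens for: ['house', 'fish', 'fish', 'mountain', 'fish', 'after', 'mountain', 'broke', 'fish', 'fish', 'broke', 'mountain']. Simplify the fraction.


Tokens: 12
Unique types: ('after', 'broke', 'fish', 'house', 'mountain') = 5
TTR = 5/12
Already in lowest terms.

5/12


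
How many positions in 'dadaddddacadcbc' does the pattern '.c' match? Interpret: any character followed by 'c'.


Pattern: .c means any character followed by 'c'.
Scanning 'dadaddddacadcbc' position-by-position:
  Pos 0: window 'da' -> no
  Pos 1: window 'ad' -> no
  Pos 2: window 'da' -> no
  Pos 3: window 'ad' -> no
  Pos 4: window 'dd' -> no
  Pos 5: window 'dd' -> no
  Pos 6: window 'dd' -> no
  Pos 7: window 'da' -> no
  Pos 8: window 'ac' -> MATCH
  Pos 9: window 'ca' -> no
  Pos 10: window 'ad' -> no
  Pos 11: window 'dc' -> MATCH
  Pos 12: window 'cb' -> no
  Pos 13: window 'bc' -> MATCH
  Pos 14: window 'c' -> no
Total matches: 3

3


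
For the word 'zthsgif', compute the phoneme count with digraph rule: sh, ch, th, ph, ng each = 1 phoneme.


Parsing 'zthsgif' greedily, digraphs first:
  'z' -> consonant phoneme (phonemes so far: 1)
  'th' -> digraph (1 consonant phoneme) (phonemes so far: 2)
  's' -> consonant phoneme (phonemes so far: 3)
  'g' -> consonant phoneme (phonemes so far: 4)
  'i' -> vowel phoneme (phonemes so far: 5)
  'f' -> consonant phoneme (phonemes so far: 6)
Total phonemes: 6

6


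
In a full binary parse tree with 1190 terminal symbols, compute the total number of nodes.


Leaf nodes (terminals): 1190
Internal nodes = n - 1 = 1190 - 1 = 1189
Total = leaves + internal = 1190 + 1189 = 2379

2379


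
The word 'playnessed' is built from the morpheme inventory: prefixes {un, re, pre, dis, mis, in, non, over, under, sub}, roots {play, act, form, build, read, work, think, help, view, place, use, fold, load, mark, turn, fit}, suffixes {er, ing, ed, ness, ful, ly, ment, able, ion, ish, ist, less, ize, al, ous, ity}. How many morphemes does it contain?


Segmenting 'playnessed' against the inventory:
  'play' -> root (morpheme 1)
  'ness' -> suffix (morpheme 2)
  'ed' -> suffix (morpheme 3)
Total morphemes: 3

3


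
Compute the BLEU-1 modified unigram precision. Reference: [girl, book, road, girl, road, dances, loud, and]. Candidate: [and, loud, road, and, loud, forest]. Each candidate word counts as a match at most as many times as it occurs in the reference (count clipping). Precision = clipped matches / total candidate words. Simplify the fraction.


Reference word counts: {'and': 1, 'book': 1, 'dances': 1, 'girl': 2, 'loud': 1, 'road': 2}
Checking each candidate word (with clipping):
  'and' -> in reference (ref count 1, used 1/1) -> match (matches: 1)
  'loud' -> in reference (ref count 1, used 1/1) -> match (matches: 2)
  'road' -> in reference (ref count 2, used 1/2) -> match (matches: 3)
  'and' -> ref count 1 already used up (1/1) -> clipped, no match (matches: 3)
  'loud' -> ref count 1 already used up (1/1) -> clipped, no match (matches: 3)
  'forest' -> not in reference -> no match (matches: 3)
Clipped matches: 3, Candidate length: 6
Precision = 3/6 = 1/2

1/2


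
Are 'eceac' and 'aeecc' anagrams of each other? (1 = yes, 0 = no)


Sort characters of 'eceac': 'accee'
Sort characters of 'aeecc': 'accee'
Sorted forms match -> they ARE anagrams
Result: 1

1


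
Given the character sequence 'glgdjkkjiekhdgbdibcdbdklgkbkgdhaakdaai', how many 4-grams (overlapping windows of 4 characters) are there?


String 'glgdjkkjiekhdgbdibcdbdklgkbkgdhaakdaai' has length L = 38.
Number of overlapping n-grams = L - n + 1
Substituting: 38 - 4 + 1 = 35

35


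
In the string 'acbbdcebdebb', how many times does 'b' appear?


Scanning 'acbbdcebdebb' for 'b':
  Position 2: 'b' -> MATCH (count: 1)
  Position 3: 'b' -> MATCH (count: 2)
  Position 7: 'b' -> MATCH (count: 3)
  Position 10: 'b' -> MATCH (count: 4)
  Position 11: 'b' -> MATCH (count: 5)
Total occurrences of 'b': 5

5


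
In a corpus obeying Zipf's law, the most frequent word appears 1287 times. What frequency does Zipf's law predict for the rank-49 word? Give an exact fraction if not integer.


Zipf's law: freq(rank) = f1 / rank
f1 = 1287, rank = 49
freq = 1287 / 49
GCD(1287, 49) = 1
Simplified: 1287/49

1287/49


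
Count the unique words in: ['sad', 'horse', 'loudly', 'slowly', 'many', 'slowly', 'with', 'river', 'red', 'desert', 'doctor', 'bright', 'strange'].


Listing all tokens and tracking unique types:
  Token 1: 'sad' -> NEW (unique so far: 1)
  Token 2: 'horse' -> NEW (unique so far: 2)
  Token 3: 'loudly' -> NEW (unique so far: 3)
  Token 4: 'slowly' -> NEW (unique so far: 4)
  Token 5: 'many' -> NEW (unique so far: 5)
  Token 6: 'slowly' -> duplicate (unique so far: 5)
  Token 7: 'with' -> NEW (unique so far: 6)
  Token 8: 'river' -> NEW (unique so far: 7)
  Token 9: 'red' -> NEW (unique so far: 8)
  Token 10: 'desert' -> NEW (unique so far: 9)
  Token 11: 'doctor' -> NEW (unique so far: 10)
  Token 12: 'bright' -> NEW (unique so far: 11)
  Token 13: 'strange' -> NEW (unique so far: 12)
Unique types: ('bright', 'desert', 'doctor', 'horse', 'loudly', 'many', 'red', 'river', 'sad', 'slowly', 'strange', 'with')
Vocabulary size: 12

12


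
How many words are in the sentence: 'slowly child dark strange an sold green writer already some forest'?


Counting words by splitting on spaces:
  Word 1: 'slowly'
  Word 2: 'child'
  Word 3: 'dark'
  Word 4: 'strange'
  Word 5: 'an'
  Word 6: 'sold'
  Word 7: 'green'
  Word 8: 'writer'
  Word 9: 'already'
  Word 10: 'some'
  Word 11: 'forest'
Total words: 11

11


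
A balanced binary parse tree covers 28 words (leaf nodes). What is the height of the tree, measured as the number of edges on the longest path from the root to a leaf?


In a balanced binary tree with n leaves the deepest leaf is ceil(log2(n)) edges below the root.
log2(28) = 4.8074
ceil(4.8074) = 5
height (edges) = 5

5


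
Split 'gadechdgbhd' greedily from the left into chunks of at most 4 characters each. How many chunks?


'gadechdgbhd' has 11 characters.
Chunking with max size 4:
  Chunk 1: 'gade' (positions 0-3)
  Chunk 2: 'chdg' (positions 4-7)
  Chunk 3: 'bhd' (positions 8-10)
Total chunks: ceil(11 / 4) = 3

3


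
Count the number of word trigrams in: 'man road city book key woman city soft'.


Word trigrams from [8] words:
  Trigram 1: (man road city)
  Trigram 2: (road city book)
  Trigram 3: (city book key)
  Trigram 4: (book key woman)
  Trigram 5: (key woman city)
  Trigram 6: (woman city soft)
Total word trigrams: 8 - 2 = 6

6


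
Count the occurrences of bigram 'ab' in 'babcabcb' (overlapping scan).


Scanning 'babcabcb' for bigram 'ab':
  Position 0: 'ba' -> no
  Position 1: 'ab' -> MATCH
  Position 2: 'bc' -> no
  Position 3: 'ca' -> no
  Position 4: 'ab' -> MATCH
  Position 5: 'bc' -> no
  Position 6: 'cb' -> no
Total matches: 2

2


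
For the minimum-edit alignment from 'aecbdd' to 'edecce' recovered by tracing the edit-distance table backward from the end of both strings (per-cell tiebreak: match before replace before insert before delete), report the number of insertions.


Edit distance = 5. Backtracking from cell (6, 6) with preference match > replace > insert > delete,
then listing the resulting alignment 'aecbdd' -> 'edecce' left to right:
  Step 1: insert 'e' [insertion #1]
  Step 2: replace a->d
  Step 3: keep 'e'
  Step 4: keep 'c'
  Step 5: delete 'b'
  Step 6: replace d->c
  Step 7: replace d->e
Total insertions: 1

1


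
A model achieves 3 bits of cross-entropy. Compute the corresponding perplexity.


Perplexity formula: PP = 2^H
H = 3
PP = 2^3
Steps: 2^1 = 2, 2^2 = 4, 2^3 = 8
PP = 8

8


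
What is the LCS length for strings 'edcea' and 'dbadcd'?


DP table for LCS of 'edcea' and 'dbadcd':
       d  b  a  d  c  d
    0  0  0  0  0  0  0
  e 0  0  0  0  0  0  0
  d 0  1  1  1  1  1  1
  c 0  1  1  1  1  2  2
  e 0  1  1  1  1  2  2
  a 0  1  1  2  2  2  2
LCS: 'dc'
LCS length = 2

2


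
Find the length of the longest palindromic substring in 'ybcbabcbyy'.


Scanning 'ybcbabcbyy' for palindromic substrings.
Substring at positions 0-8: 'ybcbabcby'.
Check: reverse('ybcbabcby') = 'ybcbabcby' -> palindrome confirmed.
Neighbouring characters ('-' / 'y') break symmetry, so it cannot extend further.
No longer palindromic substring exists; longest length = 9

9


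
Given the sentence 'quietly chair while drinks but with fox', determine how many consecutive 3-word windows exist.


Word trigrams from [7] words:
  Trigram 1: (quietly chair while)
  Trigram 2: (chair while drinks)
  Trigram 3: (while drinks but)
  Trigram 4: (drinks but with)
  Trigram 5: (but with fox)
Total word trigrams: 7 - 2 = 5

5


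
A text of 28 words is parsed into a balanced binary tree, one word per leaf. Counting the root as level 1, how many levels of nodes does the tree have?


In a balanced binary tree with n leaves the deepest leaf is ceil(log2(n)) edges below the root,
so counting node levels inclusive of root and leaves gives ceil(log2(n)) + 1 levels.
log2(28) = 4.8074
ceil(4.8074) = 5
levels = 5 + 1 = 6

6


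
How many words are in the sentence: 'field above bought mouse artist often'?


Counting words by splitting on spaces:
  Word 1: 'field'
  Word 2: 'above'
  Word 3: 'bought'
  Word 4: 'mouse'
  Word 5: 'artist'
  Word 6: 'often'
Total words: 6

6


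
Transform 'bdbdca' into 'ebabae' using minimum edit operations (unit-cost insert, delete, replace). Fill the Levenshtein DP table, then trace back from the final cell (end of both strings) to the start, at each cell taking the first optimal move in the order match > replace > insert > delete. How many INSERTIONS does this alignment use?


Edit distance = 5. Backtracking from cell (6, 6) with preference match > replace > insert > delete,
then listing the resulting alignment 'bdbdca' -> 'ebabae' left to right:
  Step 1: insert 'e' [insertion #1]
  Step 2: keep 'b'
  Step 3: replace d->a
  Step 4: keep 'b'
  Step 5: delete 'd'
  Step 6: replace c->a
  Step 7: replace a->e
Total insertions: 1

1


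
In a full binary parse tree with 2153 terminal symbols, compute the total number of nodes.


Leaf nodes (terminals): 2153
Internal nodes = n - 1 = 2153 - 1 = 2152
Total = leaves + internal = 2153 + 2152 = 4305

4305


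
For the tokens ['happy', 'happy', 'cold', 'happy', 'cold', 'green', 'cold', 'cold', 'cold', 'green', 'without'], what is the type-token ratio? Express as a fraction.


Tokens: 11
Unique types: ('cold', 'green', 'happy', 'without') = 4
TTR = 4/11
Already in lowest terms.

4/11


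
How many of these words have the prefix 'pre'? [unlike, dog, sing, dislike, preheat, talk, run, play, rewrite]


Checking each word for prefix 'pre':
  'unlike' -> no (count: 0)
  'dog' -> no (count: 0)
  'sing' -> no (count: 0)
  'dislike' -> no (count: 0)
  'preheat' -> YES, starts with 'pre' (count: 1)
  'talk' -> no (count: 1)
  'run' -> no (count: 1)
  'play' -> no (count: 1)
  'rewrite' -> no (count: 1)
Total with prefix 'pre': 1

1


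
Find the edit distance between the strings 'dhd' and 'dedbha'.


Building DP table for s1='dhd' (len 3) and s2='dedbha' (len 6):
       d  e  d  b  h  a
    0  1  2  3  4  5  6
  d 1  0  1  2  3  4  5
  h 2  1  1  2  3  3  4
  d 3  2  2  1  2  3  4
Edit distance = dp[3][6] = 4

4


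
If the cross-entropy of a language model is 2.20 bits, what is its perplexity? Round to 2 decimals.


Perplexity formula: PP = 2^H
H = 2.20
PP = 2^2.20
Decompose: 2^2.20 = 2^2 * 2^0.20
2^2 = 4, 2^0.20 ~ 1.1486984
PP ~ 4 * 1.1486984 = 4.5947936
Rounded to 2 decimals: 4.59

4.59


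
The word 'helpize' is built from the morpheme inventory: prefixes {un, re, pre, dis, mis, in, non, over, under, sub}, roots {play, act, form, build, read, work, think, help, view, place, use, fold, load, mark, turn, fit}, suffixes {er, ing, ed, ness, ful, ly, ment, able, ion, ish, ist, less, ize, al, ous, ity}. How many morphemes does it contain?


Segmenting 'helpize' against the inventory:
  'help' -> root (morpheme 1)
  'ize' -> suffix (morpheme 2)
Total morphemes: 2

2


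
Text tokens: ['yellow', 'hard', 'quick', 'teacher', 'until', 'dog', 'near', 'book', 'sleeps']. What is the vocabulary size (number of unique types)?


Listing all tokens and tracking unique types:
  Token 1: 'yellow' -> NEW (unique so far: 1)
  Token 2: 'hard' -> NEW (unique so far: 2)
  Token 3: 'quick' -> NEW (unique so far: 3)
  Token 4: 'teacher' -> NEW (unique so far: 4)
  Token 5: 'until' -> NEW (unique so far: 5)
  Token 6: 'dog' -> NEW (unique so far: 6)
  Token 7: 'near' -> NEW (unique so far: 7)
  Token 8: 'book' -> NEW (unique so far: 8)
  Token 9: 'sleeps' -> NEW (unique so far: 9)
Unique types: ('book', 'dog', 'hard', 'near', 'quick', 'sleeps', 'teacher', 'until', 'yellow')
Vocabulary size: 9

9


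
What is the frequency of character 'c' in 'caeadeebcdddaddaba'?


Scanning 'caeadeebcdddaddaba' for 'c':
  Position 0: 'c' -> MATCH (count: 1)
  Position 8: 'c' -> MATCH (count: 2)
Total occurrences of 'c': 2

2


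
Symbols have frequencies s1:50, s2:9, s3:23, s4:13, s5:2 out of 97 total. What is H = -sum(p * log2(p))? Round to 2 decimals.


Computing entropy H = -sum(p_i * log2(p_i)):
  s1: p = 50/97 = 0.5155, -p*log2(p) = 0.4928
  s2: p = 9/97 = 0.0928, -p*log2(p) = 0.3182
  s3: p = 23/97 = 0.2371, -p*log2(p) = 0.4923
  s4: p = 13/97 = 0.1340, -p*log2(p) = 0.3886
  s5: p = 2/97 = 0.0206, -p*log2(p) = 0.1155
H = sum of terms = 1.8074
Rounded to 2 decimals: 1.81

1.81


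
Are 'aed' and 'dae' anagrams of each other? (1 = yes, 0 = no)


Sort characters of 'aed': 'ade'
Sort characters of 'dae': 'ade'
Sorted forms match -> they ARE anagrams
Result: 1

1


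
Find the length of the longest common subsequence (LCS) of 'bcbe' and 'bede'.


DP table for LCS of 'bcbe' and 'bede':
       b  e  d  e
    0  0  0  0  0
  b 0  1  1  1  1
  c 0  1  1  1  1
  b 0  1  1  1  1
  e 0  1  2  2  2
LCS: 'be'
LCS length = 2

2


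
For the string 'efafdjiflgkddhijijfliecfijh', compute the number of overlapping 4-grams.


String 'efafdjiflgkddhijijfliecfijh' has length L = 27.
Number of overlapping n-grams = L - n + 1
Substituting: 27 - 4 + 1 = 24

24


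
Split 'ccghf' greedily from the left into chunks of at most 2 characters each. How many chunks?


'ccghf' has 5 characters.
Chunking with max size 2:
  Chunk 1: 'cc' (positions 0-1)
  Chunk 2: 'gh' (positions 2-3)
  Chunk 3: 'f' (positions 4-4)
Total chunks: ceil(5 / 2) = 3

3


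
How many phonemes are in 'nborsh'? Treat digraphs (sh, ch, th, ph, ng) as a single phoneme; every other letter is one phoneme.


Parsing 'nborsh' greedily, digraphs first:
  'n' -> consonant phoneme (phonemes so far: 1)
  'b' -> consonant phoneme (phonemes so far: 2)
  'o' -> vowel phoneme (phonemes so far: 3)
  'r' -> consonant phoneme (phonemes so far: 4)
  'sh' -> digraph (1 consonant phoneme) (phonemes so far: 5)
Total phonemes: 5

5


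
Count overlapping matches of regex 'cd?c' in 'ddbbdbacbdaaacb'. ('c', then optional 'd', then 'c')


Pattern: cd?c means 'c', then optional 'd', then 'c'.
Scanning 'ddbbdbacbdaaacb' position-by-position:
  Pos 0: window 'ddb' -> no
  Pos 1: window 'dbb' -> no
  Pos 2: window 'bbd' -> no
  Pos 3: window 'bdb' -> no
  Pos 4: window 'dba' -> no
  Pos 5: window 'bac' -> no
  Pos 6: window 'acb' -> no
  Pos 7: window 'cbd' -> no
  Pos 8: window 'bda' -> no
  Pos 9: window 'daa' -> no
  Pos 10: window 'aaa' -> no
  Pos 11: window 'aac' -> no
  Pos 12: window 'acb' -> no
  Pos 13: window 'cb' -> no
  Pos 14: window 'b' -> no
Total matches: 0

0


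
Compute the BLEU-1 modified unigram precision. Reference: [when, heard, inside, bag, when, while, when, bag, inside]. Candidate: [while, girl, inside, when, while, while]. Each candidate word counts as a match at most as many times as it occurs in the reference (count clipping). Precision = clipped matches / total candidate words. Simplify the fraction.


Reference word counts: {'bag': 2, 'heard': 1, 'inside': 2, 'when': 3, 'while': 1}
Checking each candidate word (with clipping):
  'while' -> in reference (ref count 1, used 1/1) -> match (matches: 1)
  'girl' -> not in reference -> no match (matches: 1)
  'inside' -> in reference (ref count 2, used 1/2) -> match (matches: 2)
  'when' -> in reference (ref count 3, used 1/3) -> match (matches: 3)
  'while' -> ref count 1 already used up (1/1) -> clipped, no match (matches: 3)
  'while' -> ref count 1 already used up (1/1) -> clipped, no match (matches: 3)
Clipped matches: 3, Candidate length: 6
Precision = 3/6 = 1/2

1/2


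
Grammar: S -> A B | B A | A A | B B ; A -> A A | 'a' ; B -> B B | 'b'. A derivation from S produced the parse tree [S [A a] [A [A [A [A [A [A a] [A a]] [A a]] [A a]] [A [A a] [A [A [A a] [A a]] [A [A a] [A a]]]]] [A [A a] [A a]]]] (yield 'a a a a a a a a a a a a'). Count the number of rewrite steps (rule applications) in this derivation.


Every bracketed nonterminal node [X ...] in the tree is produced by exactly one rule application.
Reading the tree off as a leftmost derivation:
  Step 1: S  =>  A A   (applied S -> A A)
  Step 2: A A  =>  a A   (applied A -> a)
  Step 3: a A  =>  a A A   (applied A -> A A)
  Step 4: a A A  =>  a A A A   (applied A -> A A)
  Step 5: a A A A  =>  a A A A A   (applied A -> A A)
  Step 6: a A A A A  =>  a A A A A A   (applied A -> A A)
  Step 7: a A A A A A  =>  a A A A A A A   (applied A -> A A)
  Step 8: a A A A A A A  =>  a a A A A A A   (applied A -> a)
  Step 9: a a A A A A A  =>  a a a A A A A   (applied A -> a)
  Step 10: a a a A A A A  =>  a a a a A A A   (applied A -> a)
  Step 11: a a a a A A A  =>  a a a a a A A   (applied A -> a)
  Step 12: a a a a a A A  =>  a a a a a A A A   (applied A -> A A)
  Step 13: a a a a a A A A  =>  a a a a a a A A   (applied A -> a)
  Step 14: a a a a a a A A  =>  a a a a a a A A A   (applied A -> A A)
  Step 15: a a a a a a A A A  =>  a a a a a a A A A A   (applied A -> A A)
  Step 16: a a a a a a A A A A  =>  a a a a a a a A A A   (applied A -> a)
  Step 17: a a a a a a a A A A  =>  a a a a a a a a A A   (applied A -> a)
  Step 18: a a a a a a a a A A  =>  a a a a a a a a A A A   (applied A -> A A)
  Step 19: a a a a a a a a A A A  =>  a a a a a a a a a A A   (applied A -> a)
  Step 20: a a a a a a a a a A A  =>  a a a a a a a a a a A   (applied A -> a)
  Step 21: a a a a a a a a a a A  =>  a a a a a a a a a a A A   (applied A -> A A)
  Step 22: a a a a a a a a a a A A  =>  a a a a a a a a a a a A   (applied A -> a)
  Step 23: a a a a a a a a a a a A  =>  a a a a a a a a a a a a   (applied A -> a)
Final yield: a a a a a a a a a a a a
Total rewrite steps: 23

23


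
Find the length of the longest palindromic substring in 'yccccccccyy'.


Scanning 'yccccccccyy' for palindromic substrings.
Substring at positions 0-9: 'yccccccccy'.
Check: reverse('yccccccccy') = 'yccccccccy' -> palindrome confirmed.
Neighbouring characters ('-' / 'y') break symmetry, so it cannot extend further.
No longer palindromic substring exists; longest length = 10

10


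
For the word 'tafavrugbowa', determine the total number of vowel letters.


Scanning each character of 'tafavrugbowa':
  Position 1: 't' -> consonant (running count: 0)
  Position 2: 'a' -> vowel (running count: 1)
  Position 3: 'f' -> consonant (running count: 1)
  Position 4: 'a' -> vowel (running count: 2)
  Position 5: 'v' -> consonant (running count: 2)
  Position 6: 'r' -> consonant (running count: 2)
  Position 7: 'u' -> vowel (running count: 3)
  Position 8: 'g' -> consonant (running count: 3)
  Position 9: 'b' -> consonant (running count: 3)
  Position 10: 'o' -> vowel (running count: 4)
  Position 11: 'w' -> consonant (running count: 4)
  Position 12: 'a' -> vowel (running count: 5)
Total vowels: 5

5


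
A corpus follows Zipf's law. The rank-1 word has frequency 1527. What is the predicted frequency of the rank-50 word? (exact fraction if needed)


Zipf's law: freq(rank) = f1 / rank
f1 = 1527, rank = 50
freq = 1527 / 50
GCD(1527, 50) = 1
Simplified: 1527/50

1527/50


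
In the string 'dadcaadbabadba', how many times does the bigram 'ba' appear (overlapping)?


Scanning 'dadcaadbabadba' for bigram 'ba':
  Position 0: 'da' -> no
  Position 1: 'ad' -> no
  Position 2: 'dc' -> no
  Position 3: 'ca' -> no
  Position 4: 'aa' -> no
  Position 5: 'ad' -> no
  Position 6: 'db' -> no
  Position 7: 'ba' -> MATCH
  Position 8: 'ab' -> no
  Position 9: 'ba' -> MATCH
  Position 10: 'ad' -> no
  Position 11: 'db' -> no
  Position 12: 'ba' -> MATCH
Total matches: 3

3


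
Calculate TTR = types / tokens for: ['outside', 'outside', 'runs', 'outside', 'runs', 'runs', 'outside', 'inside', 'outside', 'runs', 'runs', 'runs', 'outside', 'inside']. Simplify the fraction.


Tokens: 14
Unique types: ('inside', 'outside', 'runs') = 3
TTR = 3/14
Already in lowest terms.

3/14


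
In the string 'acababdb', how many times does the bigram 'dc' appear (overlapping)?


Scanning 'acababdb' for bigram 'dc':
  Position 0: 'ac' -> no
  Position 1: 'ca' -> no
  Position 2: 'ab' -> no
  Position 3: 'ba' -> no
  Position 4: 'ab' -> no
  Position 5: 'bd' -> no
  Position 6: 'db' -> no
Total matches: 0

0


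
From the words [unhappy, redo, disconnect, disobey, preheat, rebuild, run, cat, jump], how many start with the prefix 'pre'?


Checking each word for prefix 'pre':
  'unhappy' -> no (count: 0)
  'redo' -> no (count: 0)
  'disconnect' -> no (count: 0)
  'disobey' -> no (count: 0)
  'preheat' -> YES, starts with 'pre' (count: 1)
  'rebuild' -> no (count: 1)
  'run' -> no (count: 1)
  'cat' -> no (count: 1)
  'jump' -> no (count: 1)
Total with prefix 'pre': 1

1


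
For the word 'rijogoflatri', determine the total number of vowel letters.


Scanning each character of 'rijogoflatri':
  Position 1: 'r' -> consonant (running count: 0)
  Position 2: 'i' -> vowel (running count: 1)
  Position 3: 'j' -> consonant (running count: 1)
  Position 4: 'o' -> vowel (running count: 2)
  Position 5: 'g' -> consonant (running count: 2)
  Position 6: 'o' -> vowel (running count: 3)
  Position 7: 'f' -> consonant (running count: 3)
  Position 8: 'l' -> consonant (running count: 3)
  Position 9: 'a' -> vowel (running count: 4)
  Position 10: 't' -> consonant (running count: 4)
  Position 11: 'r' -> consonant (running count: 4)
  Position 12: 'i' -> vowel (running count: 5)
Total vowels: 5

5


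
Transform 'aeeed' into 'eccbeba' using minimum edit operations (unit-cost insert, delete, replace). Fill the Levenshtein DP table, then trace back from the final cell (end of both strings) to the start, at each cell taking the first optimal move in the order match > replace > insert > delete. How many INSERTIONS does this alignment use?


Edit distance = 6. Backtracking from cell (5, 7) with preference match > replace > insert > delete,
then listing the resulting alignment 'aeeed' -> 'eccbeba' left to right:
  Step 1: insert 'e' [insertion #1]
  Step 2: insert 'c' [insertion #2]
  Step 3: replace a->c
  Step 4: replace e->b
  Step 5: keep 'e'
  Step 6: replace e->b
  Step 7: replace d->a
Total insertions: 2

2


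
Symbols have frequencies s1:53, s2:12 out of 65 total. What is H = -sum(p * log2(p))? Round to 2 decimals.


Computing entropy H = -sum(p_i * log2(p_i)):
  s1: p = 53/65 = 0.8154, -p*log2(p) = 0.2401
  s2: p = 12/65 = 0.1846, -p*log2(p) = 0.4500
H = sum of terms = 0.6901
Rounded to 2 decimals: 0.69

0.69


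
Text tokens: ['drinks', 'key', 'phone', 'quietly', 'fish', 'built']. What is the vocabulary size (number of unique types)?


Listing all tokens and tracking unique types:
  Token 1: 'drinks' -> NEW (unique so far: 1)
  Token 2: 'key' -> NEW (unique so far: 2)
  Token 3: 'phone' -> NEW (unique so far: 3)
  Token 4: 'quietly' -> NEW (unique so far: 4)
  Token 5: 'fish' -> NEW (unique so far: 5)
  Token 6: 'built' -> NEW (unique so far: 6)
Unique types: ('built', 'drinks', 'fish', 'key', 'phone', 'quietly')
Vocabulary size: 6

6


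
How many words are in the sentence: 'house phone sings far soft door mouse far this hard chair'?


Counting words by splitting on spaces:
  Word 1: 'house'
  Word 2: 'phone'
  Word 3: 'sings'
  Word 4: 'far'
  Word 5: 'soft'
  Word 6: 'door'
  Word 7: 'mouse'
  Word 8: 'far'
  Word 9: 'this'
  Word 10: 'hard'
  Word 11: 'chair'
Total words: 11

11


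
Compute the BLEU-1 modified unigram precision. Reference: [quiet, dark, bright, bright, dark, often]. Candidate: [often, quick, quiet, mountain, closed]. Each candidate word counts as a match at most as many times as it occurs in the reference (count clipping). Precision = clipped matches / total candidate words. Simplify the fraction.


Reference word counts: {'bright': 2, 'dark': 2, 'often': 1, 'quiet': 1}
Checking each candidate word (with clipping):
  'often' -> in reference (ref count 1, used 1/1) -> match (matches: 1)
  'quick' -> not in reference -> no match (matches: 1)
  'quiet' -> in reference (ref count 1, used 1/1) -> match (matches: 2)
  'mountain' -> not in reference -> no match (matches: 2)
  'closed' -> not in reference -> no match (matches: 2)
Clipped matches: 2, Candidate length: 5
Precision = 2/5

2/5


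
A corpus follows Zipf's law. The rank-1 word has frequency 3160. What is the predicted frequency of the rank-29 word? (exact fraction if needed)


Zipf's law: freq(rank) = f1 / rank
f1 = 3160, rank = 29
freq = 3160 / 29
GCD(3160, 29) = 1
Simplified: 3160/29

3160/29


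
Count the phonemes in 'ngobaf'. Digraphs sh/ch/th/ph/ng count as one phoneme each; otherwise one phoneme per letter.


Parsing 'ngobaf' greedily, digraphs first:
  'ng' -> digraph (1 consonant phoneme) (phonemes so far: 1)
  'o' -> vowel phoneme (phonemes so far: 2)
  'b' -> consonant phoneme (phonemes so far: 3)
  'a' -> vowel phoneme (phonemes so far: 4)
  'f' -> consonant phoneme (phonemes so far: 5)
Total phonemes: 5

5


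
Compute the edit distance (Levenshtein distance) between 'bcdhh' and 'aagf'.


Building DP table for s1='bcdhh' (len 5) and s2='aagf' (len 4):
       a  a  g  f
    0  1  2  3  4
  b 1  1  2  3  4
  c 2  2  2  3  4
  d 3  3  3  3  4
  h 4  4  4  4  4
  h 5  5  5  5  5
Edit distance = dp[5][4] = 5

5


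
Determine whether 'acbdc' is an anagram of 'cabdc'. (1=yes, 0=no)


Sort characters of 'acbdc': 'abccd'
Sort characters of 'cabdc': 'abccd'
Sorted forms match -> they ARE anagrams
Result: 1

1


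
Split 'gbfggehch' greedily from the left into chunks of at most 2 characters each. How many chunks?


'gbfggehch' has 9 characters.
Chunking with max size 2:
  Chunk 1: 'gb' (positions 0-1)
  Chunk 2: 'fg' (positions 2-3)
  Chunk 3: 'ge' (positions 4-5)
  Chunk 4: 'hc' (positions 6-7)
  Chunk 5: 'h' (positions 8-8)
Total chunks: ceil(9 / 2) = 5

5


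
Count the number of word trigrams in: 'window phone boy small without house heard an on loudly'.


Word trigrams from [10] words:
  Trigram 1: (window phone boy)
  Trigram 2: (phone boy small)
  Trigram 3: (boy small without)
  Trigram 4: (small without house)
  Trigram 5: (without house heard)
  Trigram 6: (house heard an)
  Trigram 7: (heard an on)
  Trigram 8: (an on loudly)
Total word trigrams: 10 - 2 = 8

8


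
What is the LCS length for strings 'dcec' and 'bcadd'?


DP table for LCS of 'dcec' and 'bcadd':
       b  c  a  d  d
    0  0  0  0  0  0
  d 0  0  0  0  1  1
  c 0  0  1  1  1  1
  e 0  0  1  1  1  1
  c 0  0  1  1  1  1
LCS: 'd'
LCS length = 1

1


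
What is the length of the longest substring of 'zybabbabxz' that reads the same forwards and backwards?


Scanning 'zybabbabxz' for palindromic substrings.
Substring at positions 2-7: 'babbab'.
Check: reverse('babbab') = 'babbab' -> palindrome confirmed.
Neighbouring characters ('y' / 'x') break symmetry, so it cannot extend further.
No longer palindromic substring exists; longest length = 6

6


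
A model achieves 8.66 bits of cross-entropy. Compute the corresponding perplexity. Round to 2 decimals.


Perplexity formula: PP = 2^H
H = 8.66
PP = 2^8.66
Decompose: 2^8.66 = 2^8 * 2^0.66
2^8 = 256, 2^0.66 ~ 1.5800826
PP ~ 256 * 1.5800826 = 404.5011456
Rounded to 2 decimals: 404.50

404.50


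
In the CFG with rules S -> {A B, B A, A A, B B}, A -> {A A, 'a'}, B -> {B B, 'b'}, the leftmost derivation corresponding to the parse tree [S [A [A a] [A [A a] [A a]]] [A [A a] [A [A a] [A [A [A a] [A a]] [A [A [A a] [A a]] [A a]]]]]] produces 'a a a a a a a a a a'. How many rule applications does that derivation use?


Every bracketed nonterminal node [X ...] in the tree is produced by exactly one rule application.
Reading the tree off as a leftmost derivation:
  Step 1: S  =>  A A   (applied S -> A A)
  Step 2: A A  =>  A A A   (applied A -> A A)
  Step 3: A A A  =>  a A A   (applied A -> a)
  Step 4: a A A  =>  a A A A   (applied A -> A A)
  Step 5: a A A A  =>  a a A A   (applied A -> a)
  Step 6: a a A A  =>  a a a A   (applied A -> a)
  Step 7: a a a A  =>  a a a A A   (applied A -> A A)
  Step 8: a a a A A  =>  a a a a A   (applied A -> a)
  Step 9: a a a a A  =>  a a a a A A   (applied A -> A A)
  Step 10: a a a a A A  =>  a a a a a A   (applied A -> a)
  Step 11: a a a a a A  =>  a a a a a A A   (applied A -> A A)
  Step 12: a a a a a A A  =>  a a a a a A A A   (applied A -> A A)
  Step 13: a a a a a A A A  =>  a a a a a a A A   (applied A -> a)
  Step 14: a a a a a a A A  =>  a a a a a a a A   (applied A -> a)
  Step 15: a a a a a a a A  =>  a a a a a a a A A   (applied A -> A A)
  Step 16: a a a a a a a A A  =>  a a a a a a a A A A   (applied A -> A A)
  Step 17: a a a a a a a A A A  =>  a a a a a a a a A A   (applied A -> a)
  Step 18: a a a a a a a a A A  =>  a a a a a a a a a A   (applied A -> a)
  Step 19: a a a a a a a a a A  =>  a a a a a a a a a a   (applied A -> a)
Final yield: a a a a a a a a a a
Total rewrite steps: 19

19


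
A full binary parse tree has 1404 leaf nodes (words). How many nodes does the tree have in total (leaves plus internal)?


Leaf nodes (terminals): 1404
Internal nodes = n - 1 = 1404 - 1 = 1403
Total = leaves + internal = 1404 + 1403 = 2807

2807


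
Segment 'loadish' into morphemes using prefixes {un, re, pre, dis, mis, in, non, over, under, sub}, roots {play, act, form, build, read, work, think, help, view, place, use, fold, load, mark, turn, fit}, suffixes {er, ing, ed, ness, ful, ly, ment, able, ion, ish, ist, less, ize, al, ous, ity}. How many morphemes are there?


Segmenting 'loadish' against the inventory:
  'load' -> root (morpheme 1)
  'ish' -> suffix (morpheme 2)
Total morphemes: 2

2


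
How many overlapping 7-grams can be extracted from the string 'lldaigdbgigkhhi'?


String 'lldaigdbgigkhhi' has length L = 15.
Number of overlapping n-grams = L - n + 1
Substituting: 15 - 7 + 1 = 9

9


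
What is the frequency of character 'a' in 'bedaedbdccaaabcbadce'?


Scanning 'bedaedbdccaaabcbadce' for 'a':
  Position 3: 'a' -> MATCH (count: 1)
  Position 10: 'a' -> MATCH (count: 2)
  Position 11: 'a' -> MATCH (count: 3)
  Position 12: 'a' -> MATCH (count: 4)
  Position 16: 'a' -> MATCH (count: 5)
Total occurrences of 'a': 5

5


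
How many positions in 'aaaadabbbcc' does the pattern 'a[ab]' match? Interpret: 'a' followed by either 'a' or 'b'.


Pattern: a[ab] means 'a' followed by either 'a' or 'b'.
Scanning 'aaaadabbbcc' position-by-position:
  Pos 0: window 'aa' -> MATCH
  Pos 1: window 'aa' -> MATCH
  Pos 2: window 'aa' -> MATCH
  Pos 3: window 'ad' -> no
  Pos 4: window 'da' -> no
  Pos 5: window 'ab' -> MATCH
  Pos 6: window 'bb' -> no
  Pos 7: window 'bb' -> no
  Pos 8: window 'bc' -> no
  Pos 9: window 'cc' -> no
  Pos 10: window 'c' -> no
Total matches: 4

4


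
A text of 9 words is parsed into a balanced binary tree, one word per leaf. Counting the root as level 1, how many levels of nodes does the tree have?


In a balanced binary tree with n leaves the deepest leaf is ceil(log2(n)) edges below the root,
so counting node levels inclusive of root and leaves gives ceil(log2(n)) + 1 levels.
log2(9) = 3.1699
ceil(3.1699) = 4
levels = 4 + 1 = 5

5


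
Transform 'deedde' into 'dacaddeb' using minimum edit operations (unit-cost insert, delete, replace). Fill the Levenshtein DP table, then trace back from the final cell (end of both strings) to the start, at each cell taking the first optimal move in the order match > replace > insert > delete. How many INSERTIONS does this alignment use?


Edit distance = 4. Backtracking from cell (6, 8) with preference match > replace > insert > delete,
then listing the resulting alignment 'deedde' -> 'dacaddeb' left to right:
  Step 1: keep 'd'
  Step 2: insert 'a' [insertion #1]
  Step 3: replace e->c
  Step 4: replace e->a
  Step 5: keep 'd'
  Step 6: keep 'd'
  Step 7: keep 'e'
  Step 8: insert 'b' [insertion #2]
Total insertions: 2

2


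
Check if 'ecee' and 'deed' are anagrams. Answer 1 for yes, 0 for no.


Sort characters of 'ecee': 'ceee'
Sort characters of 'deed': 'ddee'
Sorted forms differ -> they are NOT anagrams
Result: 0

0


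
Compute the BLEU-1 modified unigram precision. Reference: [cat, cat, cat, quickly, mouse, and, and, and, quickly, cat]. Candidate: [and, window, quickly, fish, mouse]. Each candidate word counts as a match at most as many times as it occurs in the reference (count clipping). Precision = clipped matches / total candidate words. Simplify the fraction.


Reference word counts: {'and': 3, 'cat': 4, 'mouse': 1, 'quickly': 2}
Checking each candidate word (with clipping):
  'and' -> in reference (ref count 3, used 1/3) -> match (matches: 1)
  'window' -> not in reference -> no match (matches: 1)
  'quickly' -> in reference (ref count 2, used 1/2) -> match (matches: 2)
  'fish' -> not in reference -> no match (matches: 2)
  'mouse' -> in reference (ref count 1, used 1/1) -> match (matches: 3)
Clipped matches: 3, Candidate length: 5
Precision = 3/5

3/5
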